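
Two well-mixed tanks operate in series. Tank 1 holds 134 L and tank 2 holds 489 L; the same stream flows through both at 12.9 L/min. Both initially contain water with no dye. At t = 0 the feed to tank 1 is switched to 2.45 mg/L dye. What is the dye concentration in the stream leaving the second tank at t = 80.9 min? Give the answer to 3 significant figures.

2.05 mg/L

Species balance on tank i: dCᵢ/dt = (Cᵢ₋₁ − Cᵢ)/τᵢ with τᵢ = Vᵢ/Q.
τ₁ = 134/12.9 = 10.388 min; τ₂ = 489/12.9 = 37.907 min.
Solving the cascade with C₁(0)=C₂(0)=0 gives C₂(t) = C_in[1 − (τ₁ e^(−t/τ₁) − τ₂ e^(−t/τ₂))/(τ₁ − τ₂)].
At t = 80.9: e^(−t/τ₁) = 0.00041463, e^(−t/τ₂) = 0.11834.
C₂ = 2.45·[1 − (10.388·0.00041463 − 37.907·0.11834)/(-27.519)] = 2.45·0.83714 = 2.0510 mg/L.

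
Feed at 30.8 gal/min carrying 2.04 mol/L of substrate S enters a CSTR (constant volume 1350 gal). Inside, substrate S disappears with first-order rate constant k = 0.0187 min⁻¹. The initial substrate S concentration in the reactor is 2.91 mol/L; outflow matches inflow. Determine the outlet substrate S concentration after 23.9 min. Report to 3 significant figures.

Species balance: V dC/dt = Q C_in − Q C − k V C.
dC/dt = (Q/V) C_in − (Q/V + k) C; effective rate a = Q/V + k = 0.022815 + 0.0187 = 0.041515 min⁻¹.
C_ss = Q C_in/(Q + kV) = 1.1211 mol/L; C(t) = C_ss + (C₀ − C_ss) e^(−a t).
C(23.9) = 1.1211 + (1.7889)·e^(−0.041515·23.9) = 1.1211 + (1.7889)·0.37076 = 1.7843 mol/L.

1.78 mol/L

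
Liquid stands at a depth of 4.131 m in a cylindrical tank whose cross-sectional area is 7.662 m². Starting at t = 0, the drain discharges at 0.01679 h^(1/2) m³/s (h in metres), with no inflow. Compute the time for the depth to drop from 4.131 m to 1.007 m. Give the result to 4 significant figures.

939.1 s

A dh/dt = −Q_out = −0.01679 √h.
∫ h^(−1/2) dh = −(0.01679/A) ∫ dt, giving 2√h = 2√h₀ − (0.01679/A) t.
t = 2A(√h₀ − √h)/0.01679 = 2·7.662·(√4.131 − √1.007)/0.01679
  = 15.3240 × (2.03249 − 1.00349) / 0.01679 = 939.147 s.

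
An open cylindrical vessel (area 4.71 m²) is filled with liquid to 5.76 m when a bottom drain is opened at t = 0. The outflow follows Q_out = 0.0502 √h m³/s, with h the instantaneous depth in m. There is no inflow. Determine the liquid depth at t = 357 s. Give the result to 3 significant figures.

Mass balance (ρ constant): A dh/dt = −0.0502 √h.
Separate and integrate: 2(√h − √h₀) = −(0.0502/A) t.
√h = √5.76 − 0.0502·357/(2·4.71) = 2.4000 − 1.9025 = 0.49752.
h = 0.49752² = 0.24752 m.

0.248 m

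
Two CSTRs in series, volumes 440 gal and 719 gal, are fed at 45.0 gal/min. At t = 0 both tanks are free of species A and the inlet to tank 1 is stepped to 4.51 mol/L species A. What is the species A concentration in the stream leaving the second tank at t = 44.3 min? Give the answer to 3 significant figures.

Species balance on tank i: dCᵢ/dt = (Cᵢ₋₁ − Cᵢ)/τᵢ with τᵢ = Vᵢ/Q.
τ₁ = 440/45.0 = 9.7778 min; τ₂ = 719/45.0 = 15.978 min.
Solving the cascade with C₁(0)=C₂(0)=0 gives C₂(t) = C_in[1 − (τ₁ e^(−t/τ₁) − τ₂ e^(−t/τ₂))/(τ₁ − τ₂)].
At t = 44.3: e^(−t/τ₁) = 0.010773, e^(−t/τ₂) = 0.062499.
C₂ = 4.51·[1 − (9.7778·0.010773 − 15.978·0.062499)/(-6.2000)] = 4.51·0.85593 = 3.8602 mol/L.

3.86 mol/L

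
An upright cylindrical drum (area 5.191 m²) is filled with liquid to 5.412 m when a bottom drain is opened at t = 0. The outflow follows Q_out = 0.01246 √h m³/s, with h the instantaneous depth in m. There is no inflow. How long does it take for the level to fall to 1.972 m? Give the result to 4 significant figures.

Volume balance on the tank: A dh/dt = −0.01246 √h.
∫ h^(−1/2) dh = −(0.01246/A) ∫ dt, giving 2√h = 2√h₀ − (0.01246/A) t.
t = 2A(√h₀ − √h)/0.01246 = 2·5.191·(√5.412 − √1.972)/0.01246
  = 10.3820 × (2.32637 − 1.40428) / 0.01246 = 768.311 s.

768.3 s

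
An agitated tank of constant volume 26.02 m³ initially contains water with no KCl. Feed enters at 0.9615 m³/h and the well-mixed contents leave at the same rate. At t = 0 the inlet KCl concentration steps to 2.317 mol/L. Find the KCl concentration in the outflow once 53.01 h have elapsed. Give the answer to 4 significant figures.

1.990 mol/L

Accumulation = in − out for the solute gives V dC/dt = Q(C_in − C).
Rewrite as dC/dt + C/τ = C_in/τ, τ = V/Q = 27.0619 h.
Solution: C(t) = C_in + (C₀ − C_in) e^(−t/τ).
C(53.01) = 2.317 + (0 − 2.317)·e^(−53.01/27.0619) = 2.317 + (-2.31700)·0.141021 = 1.99025 mol/L.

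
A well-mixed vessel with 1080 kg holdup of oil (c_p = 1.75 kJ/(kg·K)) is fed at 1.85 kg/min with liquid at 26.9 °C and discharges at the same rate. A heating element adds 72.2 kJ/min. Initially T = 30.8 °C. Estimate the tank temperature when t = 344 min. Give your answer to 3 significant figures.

M c_p dT/dt = ṁ c_p (T_in − T) + Q̇.
Rearrange: dT/dt = (T_ss − T)/τ with τ = M/ṁ = 583.78 min and T_ss = T_in + Q̇/(ṁ c_p) = 49.201 °C.
This is linear first-order; T(t) = T_ss + (T₀ − T_ss) e^(−t/τ).
T(344) = 49.201 + (-18.401)·e^(−344/583.78) = 49.201 + (-18.401)·0.55474 = 38.993 °C.

39.0 °C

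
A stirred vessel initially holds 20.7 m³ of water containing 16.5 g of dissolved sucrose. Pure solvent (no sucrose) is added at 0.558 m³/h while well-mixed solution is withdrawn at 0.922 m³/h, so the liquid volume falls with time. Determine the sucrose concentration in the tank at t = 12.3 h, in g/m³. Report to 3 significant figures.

0.549 g/m³

Total volume: dV/dt = Q_in − Q_out = -0.36400 m³/h, so V(t) = 20.7 − 0.36400 t and V(12.3) = 16.223 m³.
Species balance (pure solvent in): dm/dt = −Q_out · m/V(t).
dm/m = −Q_out dt/(V₀ − 0.36400 t); integrating gives ln(m/m₀) = −(Q_out/(Q_in−Q_out)) ln(V/V₀).
m = m₀ (V₀/V)^(Q_out/(Q_in−Q_out)) = 16.5 × (20.7/16.223)^(-2.5330) = 8.8999 g.
C = m/V = 8.8999/16.223 = 0.54860 g/m³.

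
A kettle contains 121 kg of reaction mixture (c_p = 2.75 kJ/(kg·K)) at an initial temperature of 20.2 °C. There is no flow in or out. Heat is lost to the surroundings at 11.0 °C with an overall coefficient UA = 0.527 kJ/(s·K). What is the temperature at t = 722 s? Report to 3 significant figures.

Lumped-capacitance energy balance: M c_p dT/dt = UA(T_amb − T).
dT/dt = (T_ss − T)/τ with T_ss = T_amb = 11.000 °C, τ = M c_p/UA = 121·2.75/0.527 = 631.40 s.
Solution: T(t) = T_ss + (T₀ − T_ss) e^(−t/τ).
T(722) = 11.000 + (9.2000)·0.31871 = 13.932 °C.

13.9 °C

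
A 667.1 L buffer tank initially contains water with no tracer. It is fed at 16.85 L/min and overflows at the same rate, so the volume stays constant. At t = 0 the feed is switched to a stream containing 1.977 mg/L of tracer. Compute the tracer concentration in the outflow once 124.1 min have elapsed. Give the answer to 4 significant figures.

Accumulation = in − out for the solute gives V dC/dt = Q(C_in − C).
Time constant τ = V/Q = 667.1/16.85 = 39.5905 min.
C approaches C_in exponentially: C(t) = C_in + (C₀ − C_in) e^(−t/τ).
C(124.1) = 1.977 + (0 − 1.977)·e^(−124.1/39.5905) = 1.977 + (-1.97700)·0.0435176 = 1.89097 mg/L.

1.891 mg/L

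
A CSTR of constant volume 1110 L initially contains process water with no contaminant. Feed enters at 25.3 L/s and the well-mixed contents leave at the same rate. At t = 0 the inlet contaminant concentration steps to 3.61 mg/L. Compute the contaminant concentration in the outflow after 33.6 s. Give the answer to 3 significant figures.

1.93 mg/L

Unsteady species balance (constant V, well mixed): V dC/dt = Q(C_in − C).
So dC/dt = (C_in − C)/τ with τ = V/Q = 1110/25.3 = 43.874 s.
Integrating: C(t) = C_in + (C₀ − C_in) e^(−t/τ).
C(33.6) = 3.61 + (0 − 3.61)·e^(−33.6/43.874) = 3.61 + (-3.6100)·0.46494 = 1.9316 mg/L.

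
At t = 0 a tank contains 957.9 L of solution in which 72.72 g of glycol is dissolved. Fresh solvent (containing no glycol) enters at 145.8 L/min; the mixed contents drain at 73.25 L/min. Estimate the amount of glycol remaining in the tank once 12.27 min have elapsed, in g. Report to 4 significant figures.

37.45 g

Total volume: dV/dt = Q_in − Q_out = 72.5500 L/min, so V(t) = 957.9 + 72.5500 t and V(12.27) = 1848.09 L.
No glycol enters, so dm/dt = −Q_out · (m/V).
dm/m = −Q_out dt/(V₀ + 72.5500 t); integrating gives ln(m/m₀) = −(Q_out/(Q_in−Q_out)) ln(V/V₀).
m = m₀ (V₀/V)^(Q_out/(Q_in−Q_out)) = 72.72 × (957.9/1848.09)^(1.00965) = 37.4539 g.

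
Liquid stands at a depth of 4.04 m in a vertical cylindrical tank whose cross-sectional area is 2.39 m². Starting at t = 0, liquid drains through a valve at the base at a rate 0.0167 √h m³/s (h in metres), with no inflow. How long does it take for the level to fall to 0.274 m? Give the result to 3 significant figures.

Unsteady balance on liquid volume: A dh/dt = −0.0167 √h.
Separate and integrate: 2(√h − √h₀) = −(0.0167/A) t.
t = 2A(√h₀ − √h)/0.0167 = 2·2.39·(√4.04 − √0.274)/0.0167
  = 4.7800 × (2.0100 − 0.52345) / 0.0167 = 425.48 s.

425 s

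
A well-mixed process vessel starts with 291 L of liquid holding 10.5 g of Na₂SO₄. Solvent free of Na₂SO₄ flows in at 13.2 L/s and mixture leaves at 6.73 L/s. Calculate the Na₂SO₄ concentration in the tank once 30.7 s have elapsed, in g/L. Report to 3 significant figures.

0.0125 g/L

Let m(t) be the amount of Na₂SO₄. Volume: V(t) = V₀ + (Q_in − Q_out) t = 291 + 6.4700 t; V(30.7) = 489.63 L.
No Na₂SO₄ enters, so dm/dt = −Q_out · (m/V).
dm/m = −Q_out dt/(V₀ + 6.4700 t); integrating gives ln(m/m₀) = −(Q_out/(Q_in−Q_out)) ln(V/V₀).
m = m₀ (V₀/V)^(Q_out/(Q_in−Q_out)) = 10.5 × (291/489.63)^(1.0402) = 6.1113 g.
C = m/V = 6.1113/489.63 = 0.012482 g/L.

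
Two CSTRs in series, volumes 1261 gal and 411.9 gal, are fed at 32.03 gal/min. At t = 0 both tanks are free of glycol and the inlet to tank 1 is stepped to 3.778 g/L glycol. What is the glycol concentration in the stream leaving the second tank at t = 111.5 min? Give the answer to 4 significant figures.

3.448 g/L

Each tank obeys Vᵢ dCᵢ/dt = Q(Cᵢ₋₁ − Cᵢ), so τᵢ = Vᵢ/Q.
τ₁ = 1261/32.03 = 39.3693 min; τ₂ = 411.9/32.03 = 12.8598 min.
Solving the cascade with C₁(0)=C₂(0)=0 gives C₂(t) = C_in[1 − (τ₁ e^(−t/τ₁) − τ₂ e^(−t/τ₂))/(τ₁ − τ₂)].
At t = 111.5: e^(−t/τ₁) = 0.0588859, e^(−t/τ₂) = 0.000171587.
C₂ = 3.778·[1 − (39.3693·0.0588859 − 12.8598·0.000171587)/(26.5095)] = 3.778·0.912632 = 3.44792 g/L.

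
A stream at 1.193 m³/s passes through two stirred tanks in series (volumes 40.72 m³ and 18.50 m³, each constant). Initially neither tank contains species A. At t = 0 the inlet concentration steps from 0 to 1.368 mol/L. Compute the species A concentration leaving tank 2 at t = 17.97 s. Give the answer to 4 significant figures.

Time constants: τᵢ = Vᵢ/Q for each well-mixed tank.
τ₁ = 40.72/1.193 = 34.1324 s; τ₂ = 18.50/1.193 = 15.5071 s.
Tank 1: C₁ = C_in(1 − e^(−t/τ₁)). Tank 2 (τ₁ ≠ τ₂): C₂ = C_in[1 − (τ₁ e^(−t/τ₁) − τ₂ e^(−t/τ₂))/(τ₁ − τ₂)].
At t = 17.97: e^(−t/τ₁) = 0.590681, e^(−t/τ₂) = 0.313856.
C₂ = 1.368·[1 − (34.1324·0.590681 − 15.5071·0.313856)/(18.6253)] = 1.368·0.178838 = 0.244651 mol/L.

0.2447 mol/L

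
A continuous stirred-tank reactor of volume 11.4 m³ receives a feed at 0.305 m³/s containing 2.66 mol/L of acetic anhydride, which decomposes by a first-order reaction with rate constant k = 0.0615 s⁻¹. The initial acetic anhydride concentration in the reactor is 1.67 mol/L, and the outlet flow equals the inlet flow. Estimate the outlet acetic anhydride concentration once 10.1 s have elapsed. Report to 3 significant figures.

V dC/dt = Q(C_in − C) − k V C.
This is linear with rate a = Q/V + k = 0.088254 s⁻¹.
C_ss = Q C_in/(Q + kV) = 0.80638 mol/L; C(t) = C_ss + (C₀ − C_ss) e^(−a t).
C(10.1) = 0.80638 + (0.86362)·e^(−0.088254·10.1) = 0.80638 + (0.86362)·0.41009 = 1.1605 mol/L.

1.16 mol/L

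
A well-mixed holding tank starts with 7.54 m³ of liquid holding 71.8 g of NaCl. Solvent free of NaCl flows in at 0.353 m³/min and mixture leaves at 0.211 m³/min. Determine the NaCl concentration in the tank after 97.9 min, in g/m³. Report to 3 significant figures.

Let m(t) be the amount of NaCl. Volume: V(t) = V₀ + (Q_in − Q_out) t = 7.54 + 0.14200 t; V(97.9) = 21.442 m³.
Solute balance: dm/dt = 0 − Q_out C = −Q_out m/V(t).
dm/m = −Q_out dt/(V₀ + 0.14200 t); integrating gives ln(m/m₀) = −(Q_out/(Q_in−Q_out)) ln(V/V₀).
m = m₀ (V₀/V)^(Q_out/(Q_in−Q_out)) = 71.8 × (7.54/21.442)^(1.4859) = 15.194 g.
C = m/V = 15.194/21.442 = 0.70863 g/m³.

0.709 g/m³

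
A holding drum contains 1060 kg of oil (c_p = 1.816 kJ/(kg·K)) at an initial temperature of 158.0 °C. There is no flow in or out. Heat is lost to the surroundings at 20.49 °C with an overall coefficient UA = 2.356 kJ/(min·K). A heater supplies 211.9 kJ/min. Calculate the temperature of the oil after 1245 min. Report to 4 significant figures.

120.8 °C

Lumped-capacitance energy balance: M c_p dT/dt = UA(T_amb − T) + Q̇.
dT/dt = (T_ss − T)/τ with T_ss = T_amb + Q̇/UA = 20.49 + 211.9/2.356 = 110.431 °C, τ = M c_p/UA = 1060·1.816/2.356 = 817.046 min.
This is linear first-order; T(t) = T_ss + (T₀ − T_ss) e^(−t/τ).
T(1245) = 110.431 + (47.5694)·0.217886 = 120.795 °C.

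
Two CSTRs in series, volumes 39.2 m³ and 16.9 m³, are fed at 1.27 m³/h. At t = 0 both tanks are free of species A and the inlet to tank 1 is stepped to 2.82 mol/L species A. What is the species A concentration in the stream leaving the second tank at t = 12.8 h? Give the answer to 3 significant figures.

Time constants: τᵢ = Vᵢ/Q for each well-mixed tank.
τ₁ = 39.2/1.27 = 30.866 h; τ₂ = 16.9/1.27 = 13.307 h.
Solving the cascade with C₁(0)=C₂(0)=0 gives C₂(t) = C_in[1 − (τ₁ e^(−t/τ₁) − τ₂ e^(−t/τ₂))/(τ₁ − τ₂)].
At t = 12.8: e^(−t/τ₁) = 0.66054, e^(−t/τ₂) = 0.38217.
C₂ = 2.82·[1 − (30.866·0.66054 − 13.307·0.38217)/(17.559)] = 2.82·0.12849 = 0.36235 mol/L.

0.362 mol/L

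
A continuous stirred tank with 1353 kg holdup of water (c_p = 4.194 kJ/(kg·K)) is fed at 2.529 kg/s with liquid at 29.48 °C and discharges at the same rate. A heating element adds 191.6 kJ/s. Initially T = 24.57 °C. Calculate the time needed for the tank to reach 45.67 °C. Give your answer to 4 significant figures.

1341 s

Unsteady energy balance on the tank contents: M c_p dT/dt = ṁ c_p (T_in − T) + 191.6.
τ = M/ṁ = 534.994 s; T_ss = T_in + Q̇/(ṁ c_p) = 47.5442 °C.
T(t) = T_ss + (T₀ − T_ss) e^(−t/τ). Set T = 45.67:
e^(−t/τ) = (45.67 − 47.5442)/(24.57 − 47.5442) = 0.0815777
t = −534.994 · ln(0.0815777) = 1340.80 s.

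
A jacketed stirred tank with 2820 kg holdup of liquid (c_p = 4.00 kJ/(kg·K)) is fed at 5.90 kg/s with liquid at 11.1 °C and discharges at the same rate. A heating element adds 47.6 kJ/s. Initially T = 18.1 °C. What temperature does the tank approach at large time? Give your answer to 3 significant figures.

M c_p dT/dt = ṁ c_p (T_in − T) + Q̇.
At steady state dT/dt = 0 ⇒ T_ss = T_in + Q̇/(ṁ c_p) = 11.1 + 47.6/(5.90·4.00) = 13.117 °C.

13.1 °C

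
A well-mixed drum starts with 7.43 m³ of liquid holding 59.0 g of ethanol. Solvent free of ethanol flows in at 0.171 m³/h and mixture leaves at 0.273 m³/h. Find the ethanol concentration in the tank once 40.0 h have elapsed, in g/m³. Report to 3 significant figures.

2.09 g/m³

Total volume: dV/dt = Q_in − Q_out = -0.10200 m³/h, so V(t) = 7.43 − 0.10200 t and V(40.0) = 3.3500 m³.
No ethanol enters, so dm/dt = −Q_out · (m/V).
dm/m = −Q_out dt/(V₀ − 0.10200 t); integrating gives ln(m/m₀) = −(Q_out/(Q_in−Q_out)) ln(V/V₀).
m = m₀ (V₀/V)^(Q_out/(Q_in−Q_out)) = 59.0 × (7.43/3.3500)^(-2.6765) = 6.9975 g.
C = m/V = 6.9975/3.3500 = 2.0888 g/m³.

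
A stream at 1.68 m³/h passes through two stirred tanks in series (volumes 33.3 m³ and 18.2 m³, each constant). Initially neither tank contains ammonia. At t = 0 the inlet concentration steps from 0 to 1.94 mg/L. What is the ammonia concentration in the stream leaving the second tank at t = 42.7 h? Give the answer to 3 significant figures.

Species balance on tank i: dCᵢ/dt = (Cᵢ₋₁ − Cᵢ)/τᵢ with τᵢ = Vᵢ/Q.
τ₁ = 33.3/1.68 = 19.821 h; τ₂ = 18.2/1.68 = 10.833 h.
Tank 1: C₁ = C_in(1 − e^(−t/τ₁)). Tank 2 (τ₁ ≠ τ₂): C₂ = C_in[1 − (τ₁ e^(−t/τ₁) − τ₂ e^(−t/τ₂))/(τ₁ − τ₂)].
At t = 42.7: e^(−t/τ₁) = 0.11599, e^(−t/τ₂) = 0.019418.
C₂ = 1.94·[1 − (19.821·0.11599 − 10.833·0.019418)/(8.9881)] = 1.94·0.76761 = 1.4892 mg/L.

1.49 mg/L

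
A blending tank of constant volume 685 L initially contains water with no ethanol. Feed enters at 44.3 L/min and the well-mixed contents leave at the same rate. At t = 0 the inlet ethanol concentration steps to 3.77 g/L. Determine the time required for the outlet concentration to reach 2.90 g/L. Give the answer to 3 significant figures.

22.7 min

Unsteady species balance (constant V, well mixed): V dC/dt = Q(C_in − C), so τ = V/Q = 15.463 min.
C(t) = C_in + (C₀ − C_in) e^(−t/τ). Set C = 2.90 and solve for t:
e^(−t/τ) = (C − C_in)/(C₀ − C_in) = (2.90 − 3.77)/(0 − 3.77) = 0.23077
t = −τ ln(…) = 15.463 × 1.4663 = 22.674 min.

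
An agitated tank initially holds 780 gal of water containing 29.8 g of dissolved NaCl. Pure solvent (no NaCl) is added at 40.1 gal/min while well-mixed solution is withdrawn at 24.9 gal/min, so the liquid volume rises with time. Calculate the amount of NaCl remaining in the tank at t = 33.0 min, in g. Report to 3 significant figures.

Let m(t) be the amount of NaCl. Volume: V(t) = V₀ + (Q_in − Q_out) t = 780 + 15.200 t; V(33.0) = 1281.6 gal.
Solute balance: dm/dt = 0 − Q_out C = −Q_out m/V(t).
Separate: dm/m = −Q_out dt/V(t) ⇒ ln(m/m₀) = −(Q_out/(Q_in−Q_out)) ln(V/V₀).
m = m₀ (V₀/V)^(Q_out/(Q_in−Q_out)) = 29.8 × (780/1281.6)^(1.6382) = 13.211 g.

13.2 g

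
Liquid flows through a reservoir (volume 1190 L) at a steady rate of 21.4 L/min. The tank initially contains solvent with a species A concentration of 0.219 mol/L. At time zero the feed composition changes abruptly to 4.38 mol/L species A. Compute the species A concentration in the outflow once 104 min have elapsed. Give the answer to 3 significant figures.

3.74 mol/L

Species balance on the tank: V dC/dt = Q(C_in − C).
Rewrite as dC/dt + C/τ = C_in/τ, τ = V/Q = 55.607 min.
C approaches C_in exponentially: C(t) = C_in + (C₀ − C_in) e^(−t/τ).
C(104) = 4.38 + (0.219 − 4.38)·e^(−104/55.607) = 4.38 + (-4.1610)·0.15408 = 3.7389 mol/L.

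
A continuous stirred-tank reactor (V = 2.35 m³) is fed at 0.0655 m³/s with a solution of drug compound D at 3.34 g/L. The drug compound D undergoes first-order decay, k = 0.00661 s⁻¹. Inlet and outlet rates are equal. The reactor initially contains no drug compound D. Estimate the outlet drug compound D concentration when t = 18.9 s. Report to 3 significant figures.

V dC/dt = Q(C_in − C) − k V C.
This is linear with rate a = Q/V + k = 0.034482 s⁻¹.
C_ss = Q C_in/(Q + kV) = 2.6997 g/L; C(t) = C_ss + (C₀ − C_ss) e^(−a t).
C(18.9) = 2.6997 + (-2.6997)·e^(−0.034482·18.9) = 2.6997 + (-2.6997)·0.52115 = 1.2928 g/L.

1.29 g/L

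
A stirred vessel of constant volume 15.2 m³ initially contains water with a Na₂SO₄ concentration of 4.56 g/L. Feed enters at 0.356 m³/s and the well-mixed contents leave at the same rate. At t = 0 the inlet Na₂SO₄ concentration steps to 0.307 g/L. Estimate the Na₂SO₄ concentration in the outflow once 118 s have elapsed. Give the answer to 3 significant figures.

0.575 g/L

Transient balance on the dissolved component: V dC/dt = Q(C_in − C).
Time constant τ = V/Q = 15.2/0.356 = 42.697 s.
Solution: C(t) = C_in + (C₀ − C_in) e^(−t/τ).
C(118) = 0.307 + (4.56 − 0.307)·e^(−118/42.697) = 0.307 + (4.2530)·0.063059 = 0.57519 g/L.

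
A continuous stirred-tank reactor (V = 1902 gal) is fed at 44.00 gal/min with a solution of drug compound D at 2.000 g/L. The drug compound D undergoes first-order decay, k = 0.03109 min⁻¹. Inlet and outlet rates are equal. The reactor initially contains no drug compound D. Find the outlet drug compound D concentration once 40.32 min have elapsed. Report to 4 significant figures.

0.7574 g/L

Species balance: V dC/dt = Q C_in − Q C − k V C.
dC/dt = (Q/V) C_in − (Q/V + k) C; effective rate a = Q/V + k = 0.0231335 + 0.03109 = 0.0542235 min⁻¹.
C_ss = Q C_in/(Q + kV) = 0.853266 g/L; C(t) = C_ss + (C₀ − C_ss) e^(−a t).
C(40.32) = 0.853266 + (-0.853266)·e^(−0.0542235·40.32) = 0.853266 + (-0.853266)·0.112332 = 0.757416 g/L.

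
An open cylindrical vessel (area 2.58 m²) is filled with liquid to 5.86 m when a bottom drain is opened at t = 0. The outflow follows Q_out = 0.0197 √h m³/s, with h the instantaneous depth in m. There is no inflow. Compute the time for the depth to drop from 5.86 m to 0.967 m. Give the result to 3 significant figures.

Volume balance on the tank: A dh/dt = −0.0197 √h.
Separate and integrate: 2(√h − √h₀) = −(0.0197/A) t.
t = 2A(√h₀ − √h)/0.0197 = 2·2.58·(√5.86 − √0.967)/0.0197
  = 5.1600 × (2.4207 − 0.98336) / 0.0197 = 376.49 s.

376 s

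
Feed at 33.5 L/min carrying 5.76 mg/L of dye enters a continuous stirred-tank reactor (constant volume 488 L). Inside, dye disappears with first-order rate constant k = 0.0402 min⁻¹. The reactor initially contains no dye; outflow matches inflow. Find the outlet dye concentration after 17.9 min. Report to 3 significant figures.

3.12 mg/L

Accumulation = in − out − consumed: V dC/dt = Q C_in − Q C − k V C.
dC/dt = (Q/V) C_in − (Q/V + k) C; effective rate a = Q/V + k = 0.068648 + 0.0402 = 0.10885 min⁻¹.
C_ss = Q C_in/(Q + kV) = 3.6327 mg/L; C(t) = C_ss + (C₀ − C_ss) e^(−a t).
C(17.9) = 3.6327 + (-3.6327)·e^(−0.10885·17.9) = 3.6327 + (-3.6327)·0.14251 = 3.1150 mg/L.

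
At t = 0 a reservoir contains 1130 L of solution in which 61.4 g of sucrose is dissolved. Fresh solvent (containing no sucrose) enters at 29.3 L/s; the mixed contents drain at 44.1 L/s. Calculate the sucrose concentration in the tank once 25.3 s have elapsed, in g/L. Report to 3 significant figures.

0.0245 g/L

Let m(t) be the amount of sucrose. Volume: V(t) = V₀ + (Q_in − Q_out) t = 1130 − 14.800 t; V(25.3) = 755.56 L.
Species balance (pure solvent in): dm/dt = −Q_out · m/V(t).
dm/m = −Q_out dt/(V₀ − 14.800 t); integrating gives ln(m/m₀) = −(Q_out/(Q_in−Q_out)) ln(V/V₀).
m = m₀ (V₀/V)^(Q_out/(Q_in−Q_out)) = 61.4 × (1130/755.56)^(-2.9797) = 18.505 g.
C = m/V = 18.505/755.56 = 0.024491 g/L.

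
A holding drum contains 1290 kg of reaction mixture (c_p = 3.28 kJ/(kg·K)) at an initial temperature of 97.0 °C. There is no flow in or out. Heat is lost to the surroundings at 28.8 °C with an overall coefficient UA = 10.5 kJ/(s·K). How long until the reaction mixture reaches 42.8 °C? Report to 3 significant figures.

638 s

M c_p dT/dt = −UA(T − T_amb).
τ = M c_p/UA = 402.97 s; T_ss = T_amb = 28.800 °C.
T(t) = T_ss + (T₀ − T_ss)e^(−t/τ); set T = 42.8:
t = −τ ln[(T − T_ss)/(T₀ − T_ss)] = −402.97 · ln(0.20528) = 638.06 s.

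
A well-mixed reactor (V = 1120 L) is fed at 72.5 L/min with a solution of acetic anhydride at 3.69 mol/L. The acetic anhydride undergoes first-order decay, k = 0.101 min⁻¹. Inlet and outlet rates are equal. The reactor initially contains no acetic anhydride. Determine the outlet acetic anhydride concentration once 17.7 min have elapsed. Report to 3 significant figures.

1.36 mol/L

Accumulation = in − out − consumed: V dC/dt = Q C_in − Q C − k V C.
This is linear with rate a = Q/V + k = 0.16573 min⁻¹.
C_ss = Q C_in/(Q + kV) = 1.4413 mol/L; C(t) = C_ss + (C₀ − C_ss) e^(−a t).
C(17.7) = 1.4413 + (-1.4413)·e^(−0.16573·17.7) = 1.4413 + (-1.4413)·0.053213 = 1.3646 mol/L.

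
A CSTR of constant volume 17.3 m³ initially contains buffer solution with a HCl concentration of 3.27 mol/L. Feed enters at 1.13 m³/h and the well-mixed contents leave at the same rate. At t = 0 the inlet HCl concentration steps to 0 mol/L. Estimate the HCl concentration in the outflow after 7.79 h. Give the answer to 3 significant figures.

Mass balance on the solute (V constant): V dC/dt = Q(C_in − C).
Rewrite as dC/dt + C/τ = C_in/τ, τ = V/Q = 15.310 h.
Solution: C(t) = C_in + (C₀ − C_in) e^(−t/τ).
C(7.79) = 0 + (3.27 − 0)·e^(−7.79/15.310) = 0 + (3.2700)·0.60120 = 1.9659 mol/L.

1.97 mol/L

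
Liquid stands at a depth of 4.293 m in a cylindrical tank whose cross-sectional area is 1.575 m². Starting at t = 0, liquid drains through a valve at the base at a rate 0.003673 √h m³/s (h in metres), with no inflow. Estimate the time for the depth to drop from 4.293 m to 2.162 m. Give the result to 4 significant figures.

515.9 s

A dh/dt = −Q_out = −0.003673 √h.
∫ h^(−1/2) dh = −(0.003673/A) ∫ dt, giving 2√h = 2√h₀ − (0.003673/A) t.
t = 2A(√h₀ − √h)/0.003673 = 2·1.575·(√4.293 − √2.162)/0.003673
  = 3.15000 × (2.07196 − 1.47037) / 0.003673 = 515.922 s.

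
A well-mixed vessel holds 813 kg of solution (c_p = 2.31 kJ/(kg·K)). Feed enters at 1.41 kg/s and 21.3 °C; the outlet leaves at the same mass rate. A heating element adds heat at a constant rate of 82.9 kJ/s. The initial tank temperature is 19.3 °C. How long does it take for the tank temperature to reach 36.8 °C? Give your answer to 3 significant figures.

585 s

Heat balance on the well-mixed liquid: M c_p dT/dt = ṁ c_p (T_in − T) + 82.9.
τ = M/ṁ = 576.60 s; T_ss = T_in + Q̇/(ṁ c_p) = 46.752 °C.
T(t) = T_ss + (T₀ − T_ss) e^(−t/τ). Set T = 36.8:
e^(−t/τ) = (36.8 − 46.752)/(19.3 − 46.752) = 0.36253
t = −576.60 · ln(0.36253) = 585.05 s.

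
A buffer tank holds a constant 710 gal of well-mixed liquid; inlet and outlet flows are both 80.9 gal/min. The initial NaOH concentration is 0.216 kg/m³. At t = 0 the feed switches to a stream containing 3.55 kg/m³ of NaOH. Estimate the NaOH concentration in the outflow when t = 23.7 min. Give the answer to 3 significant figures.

Transient balance on the dissolved component: V dC/dt = Q(C_in − C).
Rewrite as dC/dt + C/τ = C_in/τ, τ = V/Q = 8.7763 min.
C approaches C_in exponentially: C(t) = C_in + (C₀ − C_in) e^(−t/τ).
C(23.7) = 3.55 + (0.216 − 3.55)·e^(−23.7/8.7763) = 3.55 + (-3.3340)·0.067174 = 3.3260 kg/m³.

3.33 kg/m³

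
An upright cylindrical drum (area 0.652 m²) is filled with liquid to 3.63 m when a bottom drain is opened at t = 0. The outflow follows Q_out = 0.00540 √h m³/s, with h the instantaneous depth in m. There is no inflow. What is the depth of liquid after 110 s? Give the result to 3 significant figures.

A dh/dt = −Q_out = −0.00540 √h.
∫ h^(−1/2) dh = −(0.00540/A) ∫ dt, giving 2√h = 2√h₀ − (0.00540/A) t.
√h = √3.63 − 0.00540·110/(2·0.652) = 1.9053 − 0.45552 = 1.4497.
h = 1.4497² = 2.1017 m.

2.10 m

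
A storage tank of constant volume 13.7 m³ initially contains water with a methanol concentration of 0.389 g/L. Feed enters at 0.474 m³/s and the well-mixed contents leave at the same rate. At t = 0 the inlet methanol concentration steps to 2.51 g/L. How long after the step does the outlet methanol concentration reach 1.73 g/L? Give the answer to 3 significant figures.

Transient balance on the dissolved component: V dC/dt = Q(C_in − C), so τ = V/Q = 28.903 s.
C(t) = C_in + (C₀ − C_in) e^(−t/τ). Set C = 1.73 and solve for t:
e^(−t/τ) = (C − C_in)/(C₀ − C_in) = (1.73 − 2.51)/(0.389 − 2.51) = 0.36775
t = −τ ln(…) = 28.903 × 1.0003 = 28.913 s.

28.9 s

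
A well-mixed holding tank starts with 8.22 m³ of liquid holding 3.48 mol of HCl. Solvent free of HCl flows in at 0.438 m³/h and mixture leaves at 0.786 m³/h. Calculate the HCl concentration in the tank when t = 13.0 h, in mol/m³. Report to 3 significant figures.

Total volume: dV/dt = Q_in − Q_out = -0.34800 m³/h, so V(t) = 8.22 − 0.34800 t and V(13.0) = 3.6960 m³.
Species balance (pure solvent in): dm/dt = −Q_out · m/V(t).
Separate: dm/m = −Q_out dt/V(t) ⇒ ln(m/m₀) = −(Q_out/(Q_in−Q_out)) ln(V/V₀).
m = m₀ (V₀/V)^(Q_out/(Q_in−Q_out)) = 3.48 × (8.22/3.6960)^(-2.2586) = 0.57217 mol.
C = m/V = 0.57217/3.6960 = 0.15481 mol/m³.

0.155 mol/m³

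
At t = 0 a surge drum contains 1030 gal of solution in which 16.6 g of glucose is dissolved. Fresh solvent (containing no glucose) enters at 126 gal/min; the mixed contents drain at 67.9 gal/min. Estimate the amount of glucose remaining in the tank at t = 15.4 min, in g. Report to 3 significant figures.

Total volume: dV/dt = Q_in − Q_out = 58.100 gal/min, so V(t) = 1030 + 58.100 t and V(15.4) = 1924.7 gal.
No glucose enters, so dm/dt = −Q_out · (m/V).
Separate: dm/m = −Q_out dt/V(t) ⇒ ln(m/m₀) = −(Q_out/(Q_in−Q_out)) ln(V/V₀).
m = m₀ (V₀/V)^(Q_out/(Q_in−Q_out)) = 16.6 × (1030/1924.7)^(1.1687) = 7.9941 g.

7.99 g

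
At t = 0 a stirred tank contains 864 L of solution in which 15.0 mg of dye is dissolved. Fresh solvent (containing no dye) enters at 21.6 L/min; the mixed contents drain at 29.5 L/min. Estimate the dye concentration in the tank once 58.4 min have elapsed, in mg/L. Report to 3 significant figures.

0.00215 mg/L

Total volume: dV/dt = Q_in − Q_out = -7.9000 L/min, so V(t) = 864 − 7.9000 t and V(58.4) = 402.64 L.
Solute balance: dm/dt = 0 − Q_out C = −Q_out m/V(t).
dm/m = −Q_out dt/(V₀ − 7.9000 t); integrating gives ln(m/m₀) = −(Q_out/(Q_in−Q_out)) ln(V/V₀).
m = m₀ (V₀/V)^(Q_out/(Q_in−Q_out)) = 15.0 × (864/402.64)^(-3.7342) = 0.86666 mg.
C = m/V = 0.86666/402.64 = 0.0021524 mg/L.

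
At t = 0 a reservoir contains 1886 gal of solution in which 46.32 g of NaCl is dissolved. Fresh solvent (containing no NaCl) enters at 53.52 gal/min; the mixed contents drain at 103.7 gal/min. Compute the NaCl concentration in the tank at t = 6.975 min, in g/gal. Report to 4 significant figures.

Total volume: dV/dt = Q_in − Q_out = -50.1800 gal/min, so V(t) = 1886 − 50.1800 t and V(6.975) = 1535.99 gal.
Solute balance: dm/dt = 0 − Q_out C = −Q_out m/V(t).
dm/m = −Q_out dt/(V₀ − 50.1800 t); integrating gives ln(m/m₀) = −(Q_out/(Q_in−Q_out)) ln(V/V₀).
m = m₀ (V₀/V)^(Q_out/(Q_in−Q_out)) = 46.32 × (1886/1535.99)^(-2.06656) = 30.3061 g.
C = m/V = 30.3061/1535.99 = 0.0197306 g/gal.

0.01973 g/gal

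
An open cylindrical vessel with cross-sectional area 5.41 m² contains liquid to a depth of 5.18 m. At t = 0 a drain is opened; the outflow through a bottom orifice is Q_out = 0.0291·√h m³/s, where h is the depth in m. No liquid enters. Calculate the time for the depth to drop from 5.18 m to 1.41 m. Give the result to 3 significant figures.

405 s

Unsteady balance on liquid volume: A dh/dt = −0.0291 √h.
∫ h^(−1/2) dh = −(0.0291/A) ∫ dt, giving 2√h = 2√h₀ − (0.0291/A) t.
t = 2A(√h₀ − √h)/0.0291 = 2·5.41·(√5.18 − √1.41)/0.0291
  = 10.820 × (2.2760 − 1.1874) / 0.0291 = 404.74 s.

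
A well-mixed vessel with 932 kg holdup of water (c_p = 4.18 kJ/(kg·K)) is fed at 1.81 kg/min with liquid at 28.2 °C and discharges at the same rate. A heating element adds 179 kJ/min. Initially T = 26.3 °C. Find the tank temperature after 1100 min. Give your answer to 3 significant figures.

48.8 °C

M c_p dT/dt = ṁ c_p (T_in − T) + Q̇.
τ = M/ṁ = 514.92 min; T_ss = T_in + Q̇/(ṁ c_p) = 28.2 + 179/(1.81·4.18) = 51.859 °C.
This is linear first-order; T(t) = T_ss + (T₀ − T_ss) e^(−t/τ).
T(1100) = 51.859 + (-25.559)·e^(−1100/514.92) = 51.859 + (-25.559)·0.11809 = 48.841 °C.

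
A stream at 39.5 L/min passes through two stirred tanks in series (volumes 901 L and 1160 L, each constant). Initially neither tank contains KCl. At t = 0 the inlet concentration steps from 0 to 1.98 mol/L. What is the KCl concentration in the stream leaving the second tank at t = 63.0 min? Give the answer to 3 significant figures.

Species balance on tank i: dCᵢ/dt = (Cᵢ₋₁ − Cᵢ)/τᵢ with τᵢ = Vᵢ/Q.
τ₁ = 901/39.5 = 22.810 min; τ₂ = 1160/39.5 = 29.367 min.
Tank 1: C₁ = C_in(1 − e^(−t/τ₁)). Tank 2 (τ₁ ≠ τ₂): C₂ = C_in[1 − (τ₁ e^(−t/τ₁) − τ₂ e^(−t/τ₂))/(τ₁ − τ₂)].
At t = 63.0: e^(−t/τ₁) = 0.063170, e^(−t/τ₂) = 0.11704.
C₂ = 1.98·[1 − (22.810·0.063170 − 29.367·0.11704)/(-6.5570)] = 1.98·0.69557 = 1.3772 mol/L.

1.38 mol/L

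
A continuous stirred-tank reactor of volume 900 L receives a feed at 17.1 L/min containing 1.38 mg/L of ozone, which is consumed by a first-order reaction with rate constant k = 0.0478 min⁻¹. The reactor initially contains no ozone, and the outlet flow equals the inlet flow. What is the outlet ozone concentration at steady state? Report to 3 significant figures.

0.393 mg/L

V dC/dt = Q(C_in − C) − k V C.
Steady state (dC/dt = 0): C_ss = Q C_in/(Q + kV) = C_in/(1 + kV/Q).
C_ss = 17.1·1.38/(17.1 + 0.0478·900) = 23.598/60.120 = 0.39251 mg/L.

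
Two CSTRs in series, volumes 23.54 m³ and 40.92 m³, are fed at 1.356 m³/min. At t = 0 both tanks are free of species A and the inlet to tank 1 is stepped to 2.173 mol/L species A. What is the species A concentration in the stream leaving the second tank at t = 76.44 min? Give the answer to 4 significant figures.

1.803 mol/L

Species balance on tank i: dCᵢ/dt = (Cᵢ₋₁ − Cᵢ)/τᵢ with τᵢ = Vᵢ/Q.
τ₁ = 23.54/1.356 = 17.3599 min; τ₂ = 40.92/1.356 = 30.1770 min.
Solving the cascade with C₁(0)=C₂(0)=0 gives C₂(t) = C_in[1 − (τ₁ e^(−t/τ₁) − τ₂ e^(−t/τ₂))/(τ₁ − τ₂)].
At t = 76.44: e^(−t/τ₁) = 0.0122374, e^(−t/τ₂) = 0.0794160.
C₂ = 2.173·[1 − (17.3599·0.0122374 − 30.1770·0.0794160)/(-12.8171)] = 2.173·0.829595 = 1.80271 mol/L.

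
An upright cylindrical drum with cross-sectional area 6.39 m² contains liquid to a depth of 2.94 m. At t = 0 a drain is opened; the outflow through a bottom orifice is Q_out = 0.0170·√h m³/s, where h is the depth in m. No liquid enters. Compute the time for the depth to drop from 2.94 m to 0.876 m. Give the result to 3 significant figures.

A dh/dt = −Q_out = −0.0170 √h.
∫ h^(−1/2) dh = −(0.0170/A) ∫ dt, giving 2√h = 2√h₀ − (0.0170/A) t.
t = 2A(√h₀ − √h)/0.0170 = 2·6.39·(√2.94 − √0.876)/0.0170
  = 12.780 × (1.7146 − 0.93595) / 0.0170 = 585.39 s.

585 s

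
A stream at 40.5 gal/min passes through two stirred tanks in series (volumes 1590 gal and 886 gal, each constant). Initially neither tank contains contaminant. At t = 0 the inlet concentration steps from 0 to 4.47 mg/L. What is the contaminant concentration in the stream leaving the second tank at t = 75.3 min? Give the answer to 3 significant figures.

Species balance on tank i: dCᵢ/dt = (Cᵢ₋₁ − Cᵢ)/τᵢ with τᵢ = Vᵢ/Q.
τ₁ = 1590/40.5 = 39.259 min; τ₂ = 886/40.5 = 21.877 min.
Tank 1: C₁ = C_in(1 − e^(−t/τ₁)). Tank 2 (τ₁ ≠ τ₂): C₂ = C_in[1 − (τ₁ e^(−t/τ₁) − τ₂ e^(−t/τ₂))/(τ₁ − τ₂)].
At t = 75.3: e^(−t/τ₁) = 0.14690, e^(−t/τ₂) = 0.031999.
C₂ = 4.47·[1 − (39.259·0.14690 − 21.877·0.031999)/(17.383)] = 4.47·0.70850 = 3.1670 mg/L.

3.17 mg/L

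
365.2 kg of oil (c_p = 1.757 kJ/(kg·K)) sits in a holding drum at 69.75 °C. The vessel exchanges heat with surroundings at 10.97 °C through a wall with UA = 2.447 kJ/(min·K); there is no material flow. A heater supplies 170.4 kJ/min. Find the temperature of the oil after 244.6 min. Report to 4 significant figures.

M c_p dT/dt = −UA(T − T_amb) + Q̇.
dT/dt = (T_ss − T)/τ with T_ss = T_amb + Q̇/UA = 10.97 + 170.4/2.447 = 80.6063 °C, τ = M c_p/UA = 365.2·1.757/2.447 = 262.222 min.
This is linear first-order; T(t) = T_ss + (T₀ − T_ss) e^(−t/τ).
T(244.6) = 80.6063 + (-10.8563)·0.393451 = 76.3349 °C.

76.33 °C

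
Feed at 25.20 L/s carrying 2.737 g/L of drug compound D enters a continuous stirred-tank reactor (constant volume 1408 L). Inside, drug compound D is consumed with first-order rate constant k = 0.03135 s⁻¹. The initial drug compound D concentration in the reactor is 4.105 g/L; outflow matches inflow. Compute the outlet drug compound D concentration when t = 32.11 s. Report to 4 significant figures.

1.634 g/L

Species balance: V dC/dt = Q C_in − Q C − k V C.
This is linear with rate a = Q/V + k = 0.0492477 s⁻¹.
C_ss = Q C_in/(Q + kV) = 0.994687 g/L; C(t) = C_ss + (C₀ − C_ss) e^(−a t).
C(32.11) = 0.994687 + (3.11031)·e^(−0.0492477·32.11) = 0.994687 + (3.11031)·0.205698 = 1.63447 g/L.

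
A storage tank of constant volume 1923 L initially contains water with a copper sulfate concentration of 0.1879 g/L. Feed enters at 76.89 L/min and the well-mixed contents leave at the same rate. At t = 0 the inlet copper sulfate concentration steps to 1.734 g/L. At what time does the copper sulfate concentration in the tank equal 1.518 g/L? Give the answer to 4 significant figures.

49.22 min

Species balance: V dC/dt = Q(C_in − C) ⇒ τ = V/Q = 25.0098 min.
C(t) = C_in + (C₀ − C_in) e^(−t/τ). Set C = 1.518 and solve for t:
e^(−t/τ) = (C − C_in)/(C₀ − C_in) = (1.518 − 1.734)/(0.1879 − 1.734) = 0.139706
t = −τ ln(…) = 25.0098 × 1.96821 = 49.2245 min.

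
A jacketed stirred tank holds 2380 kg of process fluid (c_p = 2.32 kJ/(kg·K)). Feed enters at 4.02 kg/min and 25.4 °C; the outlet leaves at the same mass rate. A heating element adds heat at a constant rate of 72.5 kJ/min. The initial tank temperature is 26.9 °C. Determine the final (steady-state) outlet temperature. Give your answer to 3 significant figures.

Unsteady energy balance on the tank contents: M c_p dT/dt = ṁ c_p (T_in − T) + 72.5.
At steady state dT/dt = 0 ⇒ T_ss = T_in + Q̇/(ṁ c_p) = 25.4 + 72.5/(4.02·2.32) = 33.174 °C.

33.2 °C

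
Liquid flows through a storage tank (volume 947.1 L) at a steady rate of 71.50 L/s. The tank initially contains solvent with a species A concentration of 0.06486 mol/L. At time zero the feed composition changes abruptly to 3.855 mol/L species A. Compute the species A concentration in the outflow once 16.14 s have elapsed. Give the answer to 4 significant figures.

Transient balance on the dissolved component: V dC/dt = Q(C_in − C).
Rewrite as dC/dt + C/τ = C_in/τ, τ = V/Q = 13.2462 s.
This is linear first-order; C(t) = C_in + (C₀ − C_in) e^(−t/τ).
C(16.14) = 3.855 + (0.06486 − 3.855)·e^(−16.14/13.2462) = 3.855 + (-3.79014)·0.295683 = 2.73432 mol/L.

2.734 mol/L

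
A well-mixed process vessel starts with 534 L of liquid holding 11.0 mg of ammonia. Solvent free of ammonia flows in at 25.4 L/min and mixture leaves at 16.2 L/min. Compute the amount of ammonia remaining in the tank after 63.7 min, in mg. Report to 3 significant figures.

2.98 mg

Let m(t) be the amount of ammonia. Volume: V(t) = V₀ + (Q_in − Q_out) t = 534 + 9.2000 t; V(63.7) = 1120.0 L.
Solute balance: dm/dt = 0 − Q_out C = −Q_out m/V(t).
Separate: dm/m = −Q_out dt/V(t) ⇒ ln(m/m₀) = −(Q_out/(Q_in−Q_out)) ln(V/V₀).
m = m₀ (V₀/V)^(Q_out/(Q_in−Q_out)) = 11.0 × (534/1120.0)^(1.7609) = 2.9849 mg.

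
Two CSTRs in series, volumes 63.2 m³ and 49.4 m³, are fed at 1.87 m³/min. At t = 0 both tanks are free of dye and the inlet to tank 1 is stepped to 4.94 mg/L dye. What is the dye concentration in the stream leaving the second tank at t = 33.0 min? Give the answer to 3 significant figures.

Each tank obeys Vᵢ dCᵢ/dt = Q(Cᵢ₋₁ − Cᵢ), so τᵢ = Vᵢ/Q.
τ₁ = 63.2/1.87 = 33.797 min; τ₂ = 49.4/1.87 = 26.417 min.
Solving the cascade with C₁(0)=C₂(0)=0 gives C₂(t) = C_in[1 − (τ₁ e^(−t/τ₁) − τ₂ e^(−t/τ₂))/(τ₁ − τ₂)].
At t = 33.0: e^(−t/τ₁) = 0.37666, e^(−t/τ₂) = 0.28674.
C₂ = 4.94·[1 − (33.797·0.37666 − 26.417·0.28674)/(7.3797)] = 4.94·0.30146 = 1.4892 mg/L.

1.49 mg/L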